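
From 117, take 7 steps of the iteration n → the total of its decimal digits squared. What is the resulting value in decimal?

89

117 → 51
51 → 26
26 → 40
40 → 16
16 → 37
37 → 58
58 → 89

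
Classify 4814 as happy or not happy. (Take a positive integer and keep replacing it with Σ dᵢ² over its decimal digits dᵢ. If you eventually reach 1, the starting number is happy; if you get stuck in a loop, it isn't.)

happy

4814 → 97
97 → 130
130 → 10
10 → 1  — reached 1.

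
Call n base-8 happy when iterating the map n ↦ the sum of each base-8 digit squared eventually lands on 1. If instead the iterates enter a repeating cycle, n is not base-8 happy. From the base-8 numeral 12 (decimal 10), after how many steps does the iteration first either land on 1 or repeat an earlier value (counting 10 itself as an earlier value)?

10 = (1,2)_8 → 1² + 2² = 1 + 4 = 5
5 = (5)_8 → 5² = 25
25 = (3,1)_8 → 3² + 1² = 9 + 1 = 10  — 10 repeats.
That took 3 steps.

3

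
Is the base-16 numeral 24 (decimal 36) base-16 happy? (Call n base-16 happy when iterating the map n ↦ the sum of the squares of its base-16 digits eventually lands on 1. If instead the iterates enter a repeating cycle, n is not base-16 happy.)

base-16 happy

36 = (2,4)_16 → 2² + 4² = 4 + 16 = 20
20 = (1,4)_16 → 1² + 4² = 1 + 16 = 17
17 = (1,1)_16 → 1² + 1² = 1 + 1 = 2
2 = (2)_16 → 2² = 4
4 = (4)_16 → 4² = 16
16 = (1,0)_16 → 1² + 0² = 1 + 0 = 1  — reached 1.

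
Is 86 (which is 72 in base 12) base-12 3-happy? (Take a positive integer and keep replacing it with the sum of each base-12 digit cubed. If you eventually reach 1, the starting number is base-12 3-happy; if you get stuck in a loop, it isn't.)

86 = (7,2)_12 → 7³ + 2³ = 351
351 = (2,5,3)_12 → 2³ + 5³ + 3³ = 160
160 = (1,1,4)_12 → 1³ + 1³ + 4³ = 66
66 = (5,6)_12 → 5³ + 6³ = 341
341 = (2,4,5)_12 → 2³ + 4³ + 5³ = 197
197 = (1,4,5)_12 → 1³ + 4³ + 5³ = 190
190 = (1,3,10)_12 → 1³ + 3³ + 10³ = 1028
1028 = (7,1,8)_12 → 7³ + 1³ + 8³ = 856
856 = (5,11,4)_12 → 5³ + 11³ + 4³ = 1520
1520 = (10,6,8)_12 → 10³ + 6³ + 8³ = 1728
1728 = (1,0,0,0)_12 → 1³ + 0³ + 0³ + 0³ = 1  — reached 1.

base-12 3-happy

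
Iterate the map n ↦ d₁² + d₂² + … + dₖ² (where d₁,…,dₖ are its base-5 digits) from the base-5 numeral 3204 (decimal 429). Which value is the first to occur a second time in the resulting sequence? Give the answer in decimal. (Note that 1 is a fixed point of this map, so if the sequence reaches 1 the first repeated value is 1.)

429 = (3,2,0,4)_5 → 3² + 2² + 0² + 4² = 9 + 4 + 0 + 16 = 29
29 = (1,0,4)_5 → 1² + 0² + 4² = 1 + 0 + 16 = 17
17 = (3,2)_5 → 3² + 2² = 9 + 4 = 13
13 = (2,3)_5 → 2² + 3² = 4 + 9 = 13  — 13 already appeared earlier.

13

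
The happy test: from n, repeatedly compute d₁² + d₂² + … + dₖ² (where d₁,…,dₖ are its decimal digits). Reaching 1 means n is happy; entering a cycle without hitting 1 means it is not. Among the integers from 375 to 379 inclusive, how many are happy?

375: 375 → 83 → 73 → 58 → 89 → 145 → 42 → 20 → 4 → 16 → 37 → 58  — not happy
376: 376 → 94 → 97 → 130 → 10 → 1  — happy
377: 377 → 107 → 50 → 25 → 29 → 85 → 89 → 145 → 42 → 20 → 4 → 16 → 37 → 58 → 89  — not happy
378: 378 → 122 → 9 → 81 → 65 → 61 → 37 → 58 → 89 → 145 → 42 → 20 → 4 → 16 → 37  — not happy
379: 379 → 139 → 91 → 82 → 68 → 100 → 1  — happy
happy: 376, 379

2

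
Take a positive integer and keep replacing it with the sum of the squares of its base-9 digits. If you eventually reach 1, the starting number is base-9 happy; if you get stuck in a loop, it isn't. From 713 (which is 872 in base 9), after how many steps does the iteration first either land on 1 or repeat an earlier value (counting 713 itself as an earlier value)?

6

713 = (8,7,2)_9 → 8² + 7² + 2² = 117
117 = (1,4,0)_9 → 1² + 4² + 0² = 17
17 = (1,8)_9 → 1² + 8² = 65
65 = (7,2)_9 → 7² + 2² = 53
53 = (5,8)_9 → 5² + 8² = 89
89 = (1,0,8)_9 → 1² + 0² + 8² = 65  — 65 repeats.
That took 6 steps.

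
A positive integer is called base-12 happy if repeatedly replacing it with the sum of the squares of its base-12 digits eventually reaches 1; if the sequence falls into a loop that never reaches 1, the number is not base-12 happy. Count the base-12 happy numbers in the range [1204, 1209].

1204: 1204 → 96 → 64 → 41 → 34 → 104 → 128 → 164 → 66 → 61 → 26 → 8 → 64  (repeats 64)
1205: 1205 → 105 → 145 → 2 → 4 → 16 → 17 → 26 → 8 → 64 → 41 → 34 → 104 → 128 → 164 → 66 → 61 → 26  (repeats 26)
1206: 1206 → 116 → 145 → 2 → 4 → 16 → 17 → 26 → 8 → 64 → 41 → 34 → 104 → 128 → 164 → 66 → 61 → 26  (repeats 26)
1207: 1207 → 129 → 181 → 11 → 121 → 101 → 89 → 74 → 40 → 25 → 5 → 25  (repeats 25)
1208: 1208 → 144 → 1  (reaches 1)
1209: 1209 → 161 → 27 → 13 → 2 → 4 → 16 → 17 → 26 → 8 → 64 → 41 → 34 → 104 → 128 → 164 → 66 → 61 → 26  (repeats 26)
base-12 happy: 1208

1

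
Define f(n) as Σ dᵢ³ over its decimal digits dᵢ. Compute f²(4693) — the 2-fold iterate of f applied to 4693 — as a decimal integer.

4693 → 1036
1036 → 244

244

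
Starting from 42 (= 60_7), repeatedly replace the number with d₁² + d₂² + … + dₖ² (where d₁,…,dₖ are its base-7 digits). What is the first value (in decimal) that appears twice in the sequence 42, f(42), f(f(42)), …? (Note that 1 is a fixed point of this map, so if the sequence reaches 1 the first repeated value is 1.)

10

42 = (6,0)_7 → 6² + 0² = 36
36 = (5,1)_7 → 5² + 1² = 26
26 = (3,5)_7 → 3² + 5² = 34
34 = (4,6)_7 → 4² + 6² = 52
52 = (1,0,3)_7 → 1² + 0² + 3² = 10
10 = (1,3)_7 → 1² + 3² = 10  — 10 already appeared earlier.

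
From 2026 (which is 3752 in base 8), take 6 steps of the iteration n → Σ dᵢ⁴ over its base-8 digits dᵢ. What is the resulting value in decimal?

2026 = (3,7,5,2)_8 → 3123
3123 = (6,0,6,3)_8 → 2673
2673 = (5,1,6,1)_8 → 1923
1923 = (3,6,0,3)_8 → 1458
1458 = (2,6,6,2)_8 → 2624
2624 = (5,1,0,0)_8 → 626

626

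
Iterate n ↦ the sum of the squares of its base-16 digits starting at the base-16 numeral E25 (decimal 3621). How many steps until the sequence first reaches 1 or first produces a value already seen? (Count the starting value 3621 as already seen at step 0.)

9

3621 = (14,2,5)_16 → 225
225 = (14,1)_16 → 197
197 = (12,5)_16 → 169
169 = (10,9)_16 → 181
181 = (11,5)_16 → 146
146 = (9,2)_16 → 85
85 = (5,5)_16 → 50
50 = (3,2)_16 → 13
13 = (13)_16 → 169  — 169 repeats.
That took 9 steps.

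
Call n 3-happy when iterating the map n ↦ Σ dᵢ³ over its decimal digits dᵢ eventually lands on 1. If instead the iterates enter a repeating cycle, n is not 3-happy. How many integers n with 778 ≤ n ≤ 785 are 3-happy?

1

778: 778 → 1198 → 1243 → 100 → 1  (reaches 1)
779: 779 → 1415 → 191 → 731 → 371 → 371  (repeats 371)
780: 780 → 855 → 762 → 567 → 684 → 792 → 1080 → 513 → 153 → 153  (repeats 153)
781: 781 → 856 → 853 → 664 → 496 → 1009 → 730 → 370 → 370  (repeats 370)
782: 782 → 863 → 755 → 593 → 881 → 1025 → 134 → 92 → 737 → 713 → 371 → 371  (repeats 371)
783: 783 → 882 → 1032 → 36 → 243 → 99 → 1458 → 702 → 351 → 153 → 153  (repeats 153)
784: 784 → 919 → 1459 → 919  (repeats 919)
785: 785 → 980 → 1241 → 74 → 407 → 407  (repeats 407)
3-happy: 778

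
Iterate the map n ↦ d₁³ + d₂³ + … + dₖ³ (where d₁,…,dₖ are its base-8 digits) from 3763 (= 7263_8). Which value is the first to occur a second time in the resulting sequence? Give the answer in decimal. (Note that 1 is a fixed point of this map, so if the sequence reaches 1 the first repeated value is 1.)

1

3763 = (7,2,6,3)_8 → 7³ + 2³ + 6³ + 3³ = 594
594 = (1,1,2,2)_8 → 1³ + 1³ + 2³ + 2³ = 18
18 = (2,2)_8 → 2³ + 2³ = 16
16 = (2,0)_8 → 2³ + 0³ = 8
8 = (1,0)_8 → 1³ + 0³ = 1  — reached the fixed point 1.
1 → 1, so 1 is the first repeated value.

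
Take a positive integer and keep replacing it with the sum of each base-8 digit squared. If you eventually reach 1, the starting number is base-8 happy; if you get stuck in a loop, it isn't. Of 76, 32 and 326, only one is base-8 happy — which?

76

76: 76 → 18 → 8 → 1  — reaches 1 (base-8 happy)
32: 32 → 16 → 4 → 16  — repeats 16 (not base-8 happy)
326: 326 → 61 → 74 → 6 → 36 → 32 → 16 → 4 → 16  — repeats 16 (not base-8 happy)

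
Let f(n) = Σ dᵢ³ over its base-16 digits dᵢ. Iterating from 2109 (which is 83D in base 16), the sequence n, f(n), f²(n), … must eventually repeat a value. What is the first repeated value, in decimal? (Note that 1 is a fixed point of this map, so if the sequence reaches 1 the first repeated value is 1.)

2736

2109 = (8,3,13)_16 → 8³ + 3³ + 13³ = 512 + 27 + 2197 = 2736
2736 = (10,11,0)_16 → 10³ + 11³ + 0³ = 1000 + 1331 + 0 = 2331
2331 = (9,1,11)_16 → 9³ + 1³ + 11³ = 729 + 1 + 1331 = 2061
2061 = (8,0,13)_16 → 8³ + 0³ + 13³ = 512 + 0 + 2197 = 2709
2709 = (10,9,5)_16 → 10³ + 9³ + 5³ = 1000 + 729 + 125 = 1854
1854 = (7,3,14)_16 → 7³ + 3³ + 14³ = 343 + 27 + 2744 = 3114
3114 = (12,2,10)_16 → 12³ + 2³ + 10³ = 1728 + 8 + 1000 = 2736  — 2736 already appeared earlier.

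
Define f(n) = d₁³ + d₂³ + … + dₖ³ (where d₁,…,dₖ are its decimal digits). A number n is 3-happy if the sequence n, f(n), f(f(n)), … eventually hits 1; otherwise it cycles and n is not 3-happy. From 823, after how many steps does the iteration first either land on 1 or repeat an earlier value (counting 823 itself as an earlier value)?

6

823 → 8³ + 2³ + 3³ = 547
547 → 5³ + 4³ + 7³ = 532
532 → 5³ + 3³ + 2³ = 160
160 → 1³ + 6³ + 0³ = 217
217 → 2³ + 1³ + 7³ = 352
352 → 3³ + 5³ + 2³ = 160  — 160 repeats.
That took 6 steps.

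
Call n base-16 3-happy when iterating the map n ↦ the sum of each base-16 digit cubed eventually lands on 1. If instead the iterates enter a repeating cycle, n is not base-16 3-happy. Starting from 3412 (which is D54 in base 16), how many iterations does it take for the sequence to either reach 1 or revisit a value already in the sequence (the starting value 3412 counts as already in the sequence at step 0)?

5

3412 = (13,5,4)_16 → 13³ + 5³ + 4³ = 2197 + 125 + 64 = 2386
2386 = (9,5,2)_16 → 9³ + 5³ + 2³ = 729 + 125 + 8 = 862
862 = (3,5,14)_16 → 3³ + 5³ + 14³ = 27 + 125 + 2744 = 2896
2896 = (11,5,0)_16 → 11³ + 5³ + 0³ = 1331 + 125 + 0 = 1456
1456 = (5,11,0)_16 → 5³ + 11³ + 0³ = 125 + 1331 + 0 = 1456  — 1456 repeats.
That took 5 steps.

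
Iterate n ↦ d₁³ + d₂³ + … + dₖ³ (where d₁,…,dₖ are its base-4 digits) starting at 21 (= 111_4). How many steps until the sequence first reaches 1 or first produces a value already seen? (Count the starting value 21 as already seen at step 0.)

5

21 = (1,1,1)_4 → 1³ + 1³ + 1³ = 1 + 1 + 1 = 3
3 = (3)_4 → 3³ = 27
27 = (1,2,3)_4 → 1³ + 2³ + 3³ = 1 + 8 + 27 = 36
36 = (2,1,0)_4 → 2³ + 1³ + 0³ = 8 + 1 + 0 = 9
9 = (2,1)_4 → 2³ + 1³ = 8 + 1 = 9  — 9 repeats.
That took 5 steps.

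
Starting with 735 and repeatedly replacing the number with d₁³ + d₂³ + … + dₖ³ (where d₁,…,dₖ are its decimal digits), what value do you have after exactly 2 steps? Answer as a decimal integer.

735 → 7³ + 3³ + 5³ = 495
495 → 4³ + 9³ + 5³ = 918

918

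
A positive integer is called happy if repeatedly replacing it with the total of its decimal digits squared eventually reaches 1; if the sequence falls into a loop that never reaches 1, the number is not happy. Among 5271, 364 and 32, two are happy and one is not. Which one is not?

5271: 5271 → 79 → 130 → 10 → 1  — reaches 1 (happy)
364: 364 → 61 → 37 → 58 → 89 → 145 → 42 → 20 → 4 → 16 → 37  — repeats 37 (not happy)
32: 32 → 13 → 10 → 1  — reaches 1 (happy)

364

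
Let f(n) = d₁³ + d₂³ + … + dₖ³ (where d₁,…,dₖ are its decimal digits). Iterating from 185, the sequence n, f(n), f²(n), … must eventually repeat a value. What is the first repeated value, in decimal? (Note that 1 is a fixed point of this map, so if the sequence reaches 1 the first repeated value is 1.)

371

185 → 1³ + 8³ + 5³ = 638
638 → 6³ + 3³ + 8³ = 755
755 → 7³ + 5³ + 5³ = 593
593 → 5³ + 9³ + 3³ = 881
881 → 8³ + 8³ + 1³ = 1025
1025 → 1³ + 0³ + 2³ + 5³ = 134
134 → 1³ + 3³ + 4³ = 92
92 → 9³ + 2³ = 737
737 → 7³ + 3³ + 7³ = 713
713 → 7³ + 1³ + 3³ = 371
371 → 3³ + 7³ + 1³ = 371  — 371 already appeared earlier.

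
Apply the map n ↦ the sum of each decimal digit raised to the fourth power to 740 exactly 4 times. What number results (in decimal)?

1138

740 → 7⁴ + 4⁴ + 0⁴ = 2657
2657 → 2⁴ + 6⁴ + 5⁴ + 7⁴ = 4338
4338 → 4⁴ + 3⁴ + 3⁴ + 8⁴ = 4514
4514 → 4⁴ + 5⁴ + 1⁴ + 4⁴ = 1138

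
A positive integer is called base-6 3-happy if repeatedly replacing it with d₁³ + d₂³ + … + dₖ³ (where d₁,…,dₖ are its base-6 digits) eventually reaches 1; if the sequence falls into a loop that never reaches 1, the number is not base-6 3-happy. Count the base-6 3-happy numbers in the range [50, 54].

50: 50 → 17 → 133 → 92 → 43 → 3 → 27 → 91 → 36 → 1  (reaches 1)
51: 51 → 36 → 1  (reaches 1)
52: 52 → 73 → 9 → 28 → 128 → 62 → 73  (repeats 73)
53: 53 → 134 → 99 → 99  (repeats 99)
54: 54 → 28 → 128 → 62 → 73 → 9 → 28  (repeats 28)
base-6 3-happy: 50, 51

2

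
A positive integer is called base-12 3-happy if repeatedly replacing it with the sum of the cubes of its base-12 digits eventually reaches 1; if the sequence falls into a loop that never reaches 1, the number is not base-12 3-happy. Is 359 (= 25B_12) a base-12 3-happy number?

359 = (2,5,11)_12 → 2³ + 5³ + 11³ = 1464
1464 = (10,2,0)_12 → 10³ + 2³ + 0³ = 1008
1008 = (7,0,0)_12 → 7³ + 0³ + 0³ = 343
343 = (2,4,7)_12 → 2³ + 4³ + 7³ = 415
415 = (2,10,7)_12 → 2³ + 10³ + 7³ = 1351
1351 = (9,4,7)_12 → 9³ + 4³ + 7³ = 1136
1136 = (7,10,8)_12 → 7³ + 10³ + 8³ = 1855
1855 = (1,0,10,7)_12 → 1³ + 0³ + 10³ + 7³ = 1344
1344 = (9,4,0)_12 → 9³ + 4³ + 0³ = 793
793 = (5,6,1)_12 → 5³ + 6³ + 1³ = 342
342 = (2,4,6)_12 → 2³ + 4³ + 6³ = 288
288 = (2,0,0)_12 → 2³ + 0³ + 0³ = 8
8 = (8)_12 → 8³ = 512
512 = (3,6,8)_12 → 3³ + 6³ + 8³ = 755
755 = (5,2,11)_12 → 5³ + 2³ + 11³ = 1464  — 1464 already seen; the sequence cycles without reaching 1.

not base-12 3-happy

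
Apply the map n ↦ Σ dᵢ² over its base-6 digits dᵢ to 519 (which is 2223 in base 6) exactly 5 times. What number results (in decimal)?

519 = (2,2,2,3)_6 → 2² + 2² + 2² + 3² = 21
21 = (3,3)_6 → 3² + 3² = 18
18 = (3,0)_6 → 3² + 0² = 9
9 = (1,3)_6 → 1² + 3² = 10
10 = (1,4)_6 → 1² + 4² = 17

17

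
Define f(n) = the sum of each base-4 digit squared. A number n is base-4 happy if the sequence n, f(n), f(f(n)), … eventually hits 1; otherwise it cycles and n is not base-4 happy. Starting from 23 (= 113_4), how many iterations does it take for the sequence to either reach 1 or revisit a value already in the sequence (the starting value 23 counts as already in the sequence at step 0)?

6

23 = (1,1,3)_4 → 1² + 1² + 3² = 1 + 1 + 9 = 11
11 = (2,3)_4 → 2² + 3² = 4 + 9 = 13
13 = (3,1)_4 → 3² + 1² = 9 + 1 = 10
10 = (2,2)_4 → 2² + 2² = 4 + 4 = 8
8 = (2,0)_4 → 2² + 0² = 4 + 0 = 4
4 = (1,0)_4 → 1² + 0² = 1 + 0 = 1  — reached 1.
That took 6 steps.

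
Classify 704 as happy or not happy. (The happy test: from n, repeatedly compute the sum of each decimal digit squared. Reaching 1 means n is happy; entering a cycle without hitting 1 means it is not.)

not happy

704 → 7² + 0² + 4² = 65
65 → 6² + 5² = 61
61 → 6² + 1² = 37
37 → 3² + 7² = 58
58 → 5² + 8² = 89
89 → 8² + 9² = 145
145 → 1² + 4² + 5² = 42
42 → 4² + 2² = 20
20 → 2² + 0² = 4
4 → 4² = 16
16 → 1² + 6² = 37  — 37 already seen; the sequence cycles without reaching 1.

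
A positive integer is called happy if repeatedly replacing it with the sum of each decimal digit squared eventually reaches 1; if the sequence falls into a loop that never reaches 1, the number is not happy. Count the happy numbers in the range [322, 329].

322: 322 → 17 → 50 → 25 → 29 → 85 → 89 → 145 → 42 → 20 → 4 → 16 → 37 → 58 → 89  — not happy
323: 323 → 22 → 8 → 64 → 52 → 29 → 85 → 89 → 145 → 42 → 20 → 4 → 16 → 37 → 58 → 89  — not happy
324: 324 → 29 → 85 → 89 → 145 → 42 → 20 → 4 → 16 → 37 → 58 → 89  — not happy
325: 325 → 38 → 73 → 58 → 89 → 145 → 42 → 20 → 4 → 16 → 37 → 58  — not happy
326: 326 → 49 → 97 → 130 → 10 → 1  — happy
327: 327 → 62 → 40 → 16 → 37 → 58 → 89 → 145 → 42 → 20 → 4 → 16  — not happy
328: 328 → 77 → 98 → 145 → 42 → 20 → 4 → 16 → 37 → 58 → 89 → 145  — not happy
329: 329 → 94 → 97 → 130 → 10 → 1  — happy
happy: 326, 329

2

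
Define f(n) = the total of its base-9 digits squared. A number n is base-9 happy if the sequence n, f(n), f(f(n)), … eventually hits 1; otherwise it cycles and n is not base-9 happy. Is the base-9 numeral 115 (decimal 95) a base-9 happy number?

95 = (1,1,5)_9 → 1² + 1² + 5² = 27
27 = (3,0)_9 → 3² + 0² = 9
9 = (1,0)_9 → 1² + 0² = 1  — reached 1.

base-9 happy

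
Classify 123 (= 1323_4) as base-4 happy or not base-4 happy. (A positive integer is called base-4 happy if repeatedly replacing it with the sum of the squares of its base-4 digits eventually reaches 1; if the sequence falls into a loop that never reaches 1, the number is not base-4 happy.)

base-4 happy

123 = (1,3,2,3)_4 → 1² + 3² + 2² + 3² = 1 + 9 + 4 + 9 = 23
23 = (1,1,3)_4 → 1² + 1² + 3² = 1 + 1 + 9 = 11
11 = (2,3)_4 → 2² + 3² = 4 + 9 = 13
13 = (3,1)_4 → 3² + 1² = 9 + 1 = 10
10 = (2,2)_4 → 2² + 2² = 4 + 4 = 8
8 = (2,0)_4 → 2² + 0² = 4 + 0 = 4
4 = (1,0)_4 → 1² + 0² = 1 + 0 = 1  — reached 1.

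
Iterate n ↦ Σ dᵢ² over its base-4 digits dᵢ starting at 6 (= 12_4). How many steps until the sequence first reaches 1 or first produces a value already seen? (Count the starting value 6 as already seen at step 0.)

6 = (1,2)_4 → 1² + 2² = 5
5 = (1,1)_4 → 1² + 1² = 2
2 = (2)_4 → 2² = 4
4 = (1,0)_4 → 1² + 0² = 1  — reached 1.
That took 4 steps.

4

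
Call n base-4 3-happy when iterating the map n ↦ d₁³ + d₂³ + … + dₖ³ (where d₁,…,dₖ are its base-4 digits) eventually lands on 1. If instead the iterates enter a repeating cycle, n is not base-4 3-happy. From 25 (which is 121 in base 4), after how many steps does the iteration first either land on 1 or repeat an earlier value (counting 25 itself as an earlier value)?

25 = (1,2,1)_4 → 1³ + 2³ + 1³ = 10
10 = (2,2)_4 → 2³ + 2³ = 16
16 = (1,0,0)_4 → 1³ + 0³ + 0³ = 1  — reached 1.
That took 3 steps.

3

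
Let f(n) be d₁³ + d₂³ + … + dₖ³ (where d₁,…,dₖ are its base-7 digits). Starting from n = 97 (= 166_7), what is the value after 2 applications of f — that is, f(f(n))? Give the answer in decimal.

97 = (1,6,6)_7 → 1³ + 6³ + 6³ = 1 + 216 + 216 = 433
433 = (1,1,5,6)_7 → 1³ + 1³ + 5³ + 6³ = 1 + 1 + 125 + 216 = 343

343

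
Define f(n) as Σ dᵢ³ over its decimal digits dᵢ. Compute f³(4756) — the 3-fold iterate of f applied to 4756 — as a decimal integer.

1459

4756 → 4³ + 7³ + 5³ + 6³ = 64 + 343 + 125 + 216 = 748
748 → 7³ + 4³ + 8³ = 343 + 64 + 512 = 919
919 → 9³ + 1³ + 9³ = 729 + 1 + 729 = 1459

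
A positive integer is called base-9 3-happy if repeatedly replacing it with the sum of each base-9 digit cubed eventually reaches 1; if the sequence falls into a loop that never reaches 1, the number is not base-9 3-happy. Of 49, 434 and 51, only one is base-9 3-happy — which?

49: 49 → 189 → 35 → 539 → 853 → 409 → 189  — repeats 189 (not base-9 3-happy)
434: 434 → 160 → 856 → 128 → 134 → 638 → 1198 → 470 → 476 → 980 → 540 → 432 → 152 → 856  — repeats 856 (not base-9 3-happy)
51: 51 → 341 → 577 → 345 → 99 → 9 → 1  — reaches 1 (base-9 3-happy)

51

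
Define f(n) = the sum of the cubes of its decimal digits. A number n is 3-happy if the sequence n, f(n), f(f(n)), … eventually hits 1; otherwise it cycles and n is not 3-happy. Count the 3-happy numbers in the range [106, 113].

1

106: 106 → 217 → 352 → 160 → 217  (repeats 217)
107: 107 → 344 → 155 → 251 → 134 → 92 → 737 → 713 → 371 → 371  (repeats 371)
108: 108 → 513 → 153 → 153  (repeats 153)
109: 109 → 730 → 370 → 370  (repeats 370)
110: 110 → 2 → 8 → 512 → 134 → 92 → 737 → 713 → 371 → 371  (repeats 371)
111: 111 → 3 → 27 → 351 → 153 → 153  (repeats 153)
112: 112 → 10 → 1  (reaches 1)
113: 113 → 29 → 737 → 713 → 371 → 371  (repeats 371)
3-happy: 112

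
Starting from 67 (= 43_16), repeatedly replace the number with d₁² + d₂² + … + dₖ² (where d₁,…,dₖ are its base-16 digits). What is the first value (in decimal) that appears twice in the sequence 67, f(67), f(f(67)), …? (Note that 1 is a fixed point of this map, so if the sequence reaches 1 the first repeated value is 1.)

67 = (4,3)_16 → 25
25 = (1,9)_16 → 82
82 = (5,2)_16 → 29
29 = (1,13)_16 → 170
170 = (10,10)_16 → 200
200 = (12,8)_16 → 208
208 = (13,0)_16 → 169
169 = (10,9)_16 → 181
181 = (11,5)_16 → 146
146 = (9,2)_16 → 85
85 = (5,5)_16 → 50
50 = (3,2)_16 → 13
13 = (13)_16 → 169  — 169 already appeared earlier.

169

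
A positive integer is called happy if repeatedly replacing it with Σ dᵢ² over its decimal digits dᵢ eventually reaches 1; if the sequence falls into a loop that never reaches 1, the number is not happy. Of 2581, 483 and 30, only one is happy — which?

2581

2581: 2581 → 94 → 97 → 130 → 10 → 1  — reaches 1 (happy)
483: 483 → 89 → 145 → 42 → 20 → 4 → 16 → 37 → 58 → 89  — repeats 89 (not happy)
30: 30 → 9 → 81 → 65 → 61 → 37 → 58 → 89 → 145 → 42 → 20 → 4 → 16 → 37  — repeats 37 (not happy)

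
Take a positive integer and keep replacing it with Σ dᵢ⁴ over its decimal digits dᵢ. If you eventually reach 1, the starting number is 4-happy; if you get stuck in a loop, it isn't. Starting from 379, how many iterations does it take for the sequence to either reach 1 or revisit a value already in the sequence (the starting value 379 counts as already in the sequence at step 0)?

379 → 3⁴ + 7⁴ + 9⁴ = 9043
9043 → 9⁴ + 0⁴ + 4⁴ + 3⁴ = 6898
6898 → 6⁴ + 8⁴ + 9⁴ + 8⁴ = 16049
16049 → 1⁴ + 6⁴ + 0⁴ + 4⁴ + 9⁴ = 8114
8114 → 8⁴ + 1⁴ + 1⁴ + 4⁴ = 4354
4354 → 4⁴ + 3⁴ + 5⁴ + 4⁴ = 1218
1218 → 1⁴ + 2⁴ + 1⁴ + 8⁴ = 4114
4114 → 4⁴ + 1⁴ + 1⁴ + 4⁴ = 514
514 → 5⁴ + 1⁴ + 4⁴ = 882
882 → 8⁴ + 8⁴ + 2⁴ = 8208
8208 → 8⁴ + 2⁴ + 0⁴ + 8⁴ = 8208  — 8208 repeats.
That took 11 steps.

11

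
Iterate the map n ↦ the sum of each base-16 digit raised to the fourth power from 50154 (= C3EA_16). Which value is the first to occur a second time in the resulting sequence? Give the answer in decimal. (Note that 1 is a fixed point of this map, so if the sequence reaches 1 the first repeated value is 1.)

7939

50154 = (12,3,14,10)_16 → 12⁴ + 3⁴ + 14⁴ + 10⁴ = 69233
69233 = (1,0,14,7,1)_16 → 1⁴ + 0⁴ + 14⁴ + 7⁴ + 1⁴ = 40819
40819 = (9,15,7,3)_16 → 9⁴ + 15⁴ + 7⁴ + 3⁴ = 59668
59668 = (14,9,1,4)_16 → 14⁴ + 9⁴ + 1⁴ + 4⁴ = 45234
45234 = (11,0,11,2)_16 → 11⁴ + 0⁴ + 11⁴ + 2⁴ = 29298
29298 = (7,2,7,2)_16 → 7⁴ + 2⁴ + 7⁴ + 2⁴ = 4834
4834 = (1,2,14,2)_16 → 1⁴ + 2⁴ + 14⁴ + 2⁴ = 38449
38449 = (9,6,3,1)_16 → 9⁴ + 6⁴ + 3⁴ + 1⁴ = 7939
7939 = (1,15,0,3)_16 → 1⁴ + 15⁴ + 0⁴ + 3⁴ = 50707
50707 = (12,6,1,3)_16 → 12⁴ + 6⁴ + 1⁴ + 3⁴ = 22114
22114 = (5,6,6,2)_16 → 5⁴ + 6⁴ + 6⁴ + 2⁴ = 3233
3233 = (12,10,1)_16 → 12⁴ + 10⁴ + 1⁴ = 30737
30737 = (7,8,1,1)_16 → 7⁴ + 8⁴ + 1⁴ + 1⁴ = 6499
6499 = (1,9,6,3)_16 → 1⁴ + 9⁴ + 6⁴ + 3⁴ = 7939  — 7939 already appeared earlier.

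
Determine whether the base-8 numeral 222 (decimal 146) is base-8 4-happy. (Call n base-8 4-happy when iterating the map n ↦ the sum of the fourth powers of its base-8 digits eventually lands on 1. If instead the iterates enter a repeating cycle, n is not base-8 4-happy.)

146 = (2,2,2)_8 → 2⁴ + 2⁴ + 2⁴ = 16 + 16 + 16 = 48
48 = (6,0)_8 → 6⁴ + 0⁴ = 1296 + 0 = 1296
1296 = (2,4,2,0)_8 → 2⁴ + 4⁴ + 2⁴ + 0⁴ = 16 + 256 + 16 + 0 = 288
288 = (4,4,0)_8 → 4⁴ + 4⁴ + 0⁴ = 256 + 256 + 0 = 512
512 = (1,0,0,0)_8 → 1⁴ + 0⁴ + 0⁴ + 0⁴ = 1 + 0 + 0 + 0 = 1  — reached 1.

base-8 4-happy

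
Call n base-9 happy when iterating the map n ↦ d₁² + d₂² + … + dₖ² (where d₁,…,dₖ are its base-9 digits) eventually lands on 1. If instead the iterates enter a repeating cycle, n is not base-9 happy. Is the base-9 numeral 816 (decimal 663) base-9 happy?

663 = (8,1,6)_9 → 101
101 = (1,2,2)_9 → 9
9 = (1,0)_9 → 1  — reached 1.

base-9 happy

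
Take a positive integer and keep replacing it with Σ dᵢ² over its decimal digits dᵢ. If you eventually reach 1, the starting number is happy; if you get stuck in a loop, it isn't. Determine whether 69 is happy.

69 → 6² + 9² = 36 + 81 = 117
117 → 1² + 1² + 7² = 1 + 1 + 49 = 51
51 → 5² + 1² = 25 + 1 = 26
26 → 2² + 6² = 4 + 36 = 40
40 → 4² + 0² = 16 + 0 = 16
16 → 1² + 6² = 1 + 36 = 37
37 → 3² + 7² = 9 + 49 = 58
58 → 5² + 8² = 25 + 64 = 89
89 → 8² + 9² = 64 + 81 = 145
145 → 1² + 4² + 5² = 1 + 16 + 25 = 42
42 → 4² + 2² = 16 + 4 = 20
20 → 2² + 0² = 4 + 0 = 4
4 → 4² = 16  — 16 already seen; the sequence cycles without reaching 1.

not happy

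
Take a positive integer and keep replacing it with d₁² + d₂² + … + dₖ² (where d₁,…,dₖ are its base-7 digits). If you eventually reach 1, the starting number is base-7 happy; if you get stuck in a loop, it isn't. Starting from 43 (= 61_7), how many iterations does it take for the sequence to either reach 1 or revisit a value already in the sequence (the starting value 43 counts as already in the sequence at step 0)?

43 = (6,1)_7 → 6² + 1² = 37
37 = (5,2)_7 → 5² + 2² = 29
29 = (4,1)_7 → 4² + 1² = 17
17 = (2,3)_7 → 2² + 3² = 13
13 = (1,6)_7 → 1² + 6² = 37  — 37 repeats.
That took 5 steps.

5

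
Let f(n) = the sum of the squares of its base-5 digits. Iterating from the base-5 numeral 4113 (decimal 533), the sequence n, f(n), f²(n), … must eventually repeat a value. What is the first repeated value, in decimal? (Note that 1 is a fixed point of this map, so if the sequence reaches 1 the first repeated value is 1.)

533 = (4,1,1,3)_5 → 27
27 = (1,0,2)_5 → 5
5 = (1,0)_5 → 1  — reached the fixed point 1.
1 → 1, so 1 is the first repeated value.

1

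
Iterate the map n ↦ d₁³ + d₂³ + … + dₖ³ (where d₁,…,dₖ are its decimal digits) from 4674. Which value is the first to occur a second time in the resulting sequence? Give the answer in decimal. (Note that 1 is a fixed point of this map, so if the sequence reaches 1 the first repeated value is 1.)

153

4674 → 4³ + 6³ + 7³ + 4³ = 64 + 216 + 343 + 64 = 687
687 → 6³ + 8³ + 7³ = 216 + 512 + 343 = 1071
1071 → 1³ + 0³ + 7³ + 1³ = 1 + 0 + 343 + 1 = 345
345 → 3³ + 4³ + 5³ = 27 + 64 + 125 = 216
216 → 2³ + 1³ + 6³ = 8 + 1 + 216 = 225
225 → 2³ + 2³ + 5³ = 8 + 8 + 125 = 141
141 → 1³ + 4³ + 1³ = 1 + 64 + 1 = 66
66 → 6³ + 6³ = 216 + 216 = 432
432 → 4³ + 3³ + 2³ = 64 + 27 + 8 = 99
99 → 9³ + 9³ = 729 + 729 = 1458
1458 → 1³ + 4³ + 5³ + 8³ = 1 + 64 + 125 + 512 = 702
702 → 7³ + 0³ + 2³ = 343 + 0 + 8 = 351
351 → 3³ + 5³ + 1³ = 27 + 125 + 1 = 153
153 → 1³ + 5³ + 3³ = 1 + 125 + 27 = 153  — 153 already appeared earlier.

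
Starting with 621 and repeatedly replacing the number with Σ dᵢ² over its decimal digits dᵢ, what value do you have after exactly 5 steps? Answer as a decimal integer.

29

621 → 6² + 2² + 1² = 36 + 4 + 1 = 41
41 → 4² + 1² = 16 + 1 = 17
17 → 1² + 7² = 1 + 49 = 50
50 → 5² + 0² = 25 + 0 = 25
25 → 2² + 5² = 4 + 25 = 29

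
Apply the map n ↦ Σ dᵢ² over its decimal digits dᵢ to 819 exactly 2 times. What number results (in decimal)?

819 → 8² + 1² + 9² = 64 + 1 + 81 = 146
146 → 1² + 4² + 6² = 1 + 16 + 36 = 53

53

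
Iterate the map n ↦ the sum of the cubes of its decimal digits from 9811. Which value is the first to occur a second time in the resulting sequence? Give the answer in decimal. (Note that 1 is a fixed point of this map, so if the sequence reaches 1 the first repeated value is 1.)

9811 → 9³ + 8³ + 1³ + 1³ = 729 + 512 + 1 + 1 = 1243
1243 → 1³ + 2³ + 4³ + 3³ = 1 + 8 + 64 + 27 = 100
100 → 1³ + 0³ + 0³ = 1 + 0 + 0 = 1  — reached the fixed point 1.
1 → 1, so 1 is the first repeated value.

1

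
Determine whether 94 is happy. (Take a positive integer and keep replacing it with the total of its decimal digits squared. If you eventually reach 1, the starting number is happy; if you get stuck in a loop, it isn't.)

94 → 9² + 4² = 97
97 → 9² + 7² = 130
130 → 1² + 3² + 0² = 10
10 → 1² + 0² = 1  — reached 1.

happy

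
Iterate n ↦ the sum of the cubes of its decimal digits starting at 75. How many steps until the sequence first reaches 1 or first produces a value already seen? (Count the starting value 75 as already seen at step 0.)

75 → 7³ + 5³ = 343 + 125 = 468
468 → 4³ + 6³ + 8³ = 64 + 216 + 512 = 792
792 → 7³ + 9³ + 2³ = 343 + 729 + 8 = 1080
1080 → 1³ + 0³ + 8³ + 0³ = 1 + 0 + 512 + 0 = 513
513 → 5³ + 1³ + 3³ = 125 + 1 + 27 = 153
153 → 1³ + 5³ + 3³ = 1 + 125 + 27 = 153  — 153 repeats.
That took 6 steps.

6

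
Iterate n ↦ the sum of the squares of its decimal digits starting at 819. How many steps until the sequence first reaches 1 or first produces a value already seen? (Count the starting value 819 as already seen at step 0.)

819 → 146
146 → 53
53 → 34
34 → 25
25 → 29
29 → 85
85 → 89
89 → 145
145 → 42
42 → 20
20 → 4
4 → 16
16 → 37
37 → 58
58 → 89  — 89 repeats.
That took 15 steps.

15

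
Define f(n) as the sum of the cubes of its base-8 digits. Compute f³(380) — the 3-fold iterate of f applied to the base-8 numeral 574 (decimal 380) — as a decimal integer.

3

380 = (5,7,4)_8 → 5³ + 7³ + 4³ = 125 + 343 + 64 = 532
532 = (1,0,2,4)_8 → 1³ + 0³ + 2³ + 4³ = 1 + 0 + 8 + 64 = 73
73 = (1,1,1)_8 → 1³ + 1³ + 1³ = 1 + 1 + 1 = 3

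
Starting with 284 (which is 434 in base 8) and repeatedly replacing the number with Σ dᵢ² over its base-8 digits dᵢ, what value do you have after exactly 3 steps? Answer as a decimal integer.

284 = (4,3,4)_8 → 4² + 3² + 4² = 16 + 9 + 16 = 41
41 = (5,1)_8 → 5² + 1² = 25 + 1 = 26
26 = (3,2)_8 → 3² + 2² = 9 + 4 = 13

13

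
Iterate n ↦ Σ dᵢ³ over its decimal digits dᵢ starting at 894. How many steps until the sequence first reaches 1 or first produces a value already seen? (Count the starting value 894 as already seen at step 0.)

3

894 → 8³ + 9³ + 4³ = 1305
1305 → 1³ + 3³ + 0³ + 5³ = 153
153 → 1³ + 5³ + 3³ = 153  — 153 repeats.
That took 3 steps.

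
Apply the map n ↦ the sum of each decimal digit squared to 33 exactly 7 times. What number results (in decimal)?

145

33 → 3² + 3² = 18
18 → 1² + 8² = 65
65 → 6² + 5² = 61
61 → 6² + 1² = 37
37 → 3² + 7² = 58
58 → 5² + 8² = 89
89 → 8² + 9² = 145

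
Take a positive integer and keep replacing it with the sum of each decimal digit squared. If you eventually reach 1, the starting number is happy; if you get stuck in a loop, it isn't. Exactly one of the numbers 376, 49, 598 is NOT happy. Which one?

376: 376 → 94 → 97 → 130 → 10 → 1  — reaches 1 (happy)
49: 49 → 97 → 130 → 10 → 1  — reaches 1 (happy)
598: 598 → 170 → 50 → 25 → 29 → 85 → 89 → 145 → 42 → 20 → 4 → 16 → 37 → 58 → 89  — repeats 89 (not happy)

598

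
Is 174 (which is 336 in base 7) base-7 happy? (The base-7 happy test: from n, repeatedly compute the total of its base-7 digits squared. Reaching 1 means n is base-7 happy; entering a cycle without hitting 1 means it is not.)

not base-7 happy

174 = (3,3,6)_7 → 3² + 3² + 6² = 9 + 9 + 36 = 54
54 = (1,0,5)_7 → 1² + 0² + 5² = 1 + 0 + 25 = 26
26 = (3,5)_7 → 3² + 5² = 9 + 25 = 34
34 = (4,6)_7 → 4² + 6² = 16 + 36 = 52
52 = (1,0,3)_7 → 1² + 0² + 3² = 1 + 0 + 9 = 10
10 = (1,3)_7 → 1² + 3² = 1 + 9 = 10  — 10 already seen; the sequence cycles without reaching 1.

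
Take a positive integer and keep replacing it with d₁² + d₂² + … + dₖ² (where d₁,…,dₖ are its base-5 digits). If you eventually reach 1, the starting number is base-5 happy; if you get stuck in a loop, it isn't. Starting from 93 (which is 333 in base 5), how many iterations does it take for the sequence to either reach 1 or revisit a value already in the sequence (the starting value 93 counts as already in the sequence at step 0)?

3

93 = (3,3,3)_5 → 3² + 3² + 3² = 27
27 = (1,0,2)_5 → 1² + 0² + 2² = 5
5 = (1,0)_5 → 1² + 0² = 1  — reached 1.
That took 3 steps.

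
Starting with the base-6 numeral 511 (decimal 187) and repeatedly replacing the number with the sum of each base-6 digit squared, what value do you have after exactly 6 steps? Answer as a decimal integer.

187 = (5,1,1)_6 → 5² + 1² + 1² = 27
27 = (4,3)_6 → 4² + 3² = 25
25 = (4,1)_6 → 4² + 1² = 17
17 = (2,5)_6 → 2² + 5² = 29
29 = (4,5)_6 → 4² + 5² = 41
41 = (1,0,5)_6 → 1² + 0² + 5² = 26

26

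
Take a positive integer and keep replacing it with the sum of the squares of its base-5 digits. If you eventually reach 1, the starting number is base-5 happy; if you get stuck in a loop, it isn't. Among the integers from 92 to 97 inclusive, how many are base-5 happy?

92: 92 → 22 → 20 → 16 → 10 → 4 → 16  — not base-5 happy
93: 93 → 27 → 5 → 1  — base-5 happy
94: 94 → 34 → 18 → 18  — not base-5 happy
95: 95 → 25 → 1  — base-5 happy
96: 96 → 26 → 2 → 4 → 16 → 10 → 4  — not base-5 happy
97: 97 → 29 → 17 → 13 → 13  — not base-5 happy
base-5 happy: 93, 95

2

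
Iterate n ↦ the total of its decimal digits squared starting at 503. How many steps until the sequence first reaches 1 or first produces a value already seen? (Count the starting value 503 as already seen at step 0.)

13

503 → 5² + 0² + 3² = 25 + 0 + 9 = 34
34 → 3² + 4² = 9 + 16 = 25
25 → 2² + 5² = 4 + 25 = 29
29 → 2² + 9² = 4 + 81 = 85
85 → 8² + 5² = 64 + 25 = 89
89 → 8² + 9² = 64 + 81 = 145
145 → 1² + 4² + 5² = 1 + 16 + 25 = 42
42 → 4² + 2² = 16 + 4 = 20
20 → 2² + 0² = 4 + 0 = 4
4 → 4² = 16
16 → 1² + 6² = 1 + 36 = 37
37 → 3² + 7² = 9 + 49 = 58
58 → 5² + 8² = 25 + 64 = 89  — 89 repeats.
That took 13 steps.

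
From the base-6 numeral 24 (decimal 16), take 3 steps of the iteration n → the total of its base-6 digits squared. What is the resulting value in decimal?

5

16 = (2,4)_6 → 2² + 4² = 20
20 = (3,2)_6 → 3² + 2² = 13
13 = (2,1)_6 → 2² + 1² = 5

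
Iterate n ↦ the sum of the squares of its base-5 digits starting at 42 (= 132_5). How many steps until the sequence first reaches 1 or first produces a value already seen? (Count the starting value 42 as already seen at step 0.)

42 = (1,3,2)_5 → 14
14 = (2,4)_5 → 20
20 = (4,0)_5 → 16
16 = (3,1)_5 → 10
10 = (2,0)_5 → 4
4 = (4)_5 → 16  — 16 repeats.
That took 6 steps.

6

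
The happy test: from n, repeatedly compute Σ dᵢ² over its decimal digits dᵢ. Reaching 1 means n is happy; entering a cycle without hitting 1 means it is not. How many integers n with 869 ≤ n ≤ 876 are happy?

869: 869 → 181 → 66 → 72 → 53 → 34 → 25 → 29 → 85 → 89 → 145 → 42 → 20 → 4 → 16 → 37 → 58 → 89  (repeats 89)
870: 870 → 113 → 11 → 2 → 4 → 16 → 37 → 58 → 89 → 145 → 42 → 20 → 4  (repeats 4)
871: 871 → 114 → 18 → 65 → 61 → 37 → 58 → 89 → 145 → 42 → 20 → 4 → 16 → 37  (repeats 37)
872: 872 → 117 → 51 → 26 → 40 → 16 → 37 → 58 → 89 → 145 → 42 → 20 → 4 → 16  (repeats 16)
873: 873 → 122 → 9 → 81 → 65 → 61 → 37 → 58 → 89 → 145 → 42 → 20 → 4 → 16 → 37  (repeats 37)
874: 874 → 129 → 86 → 100 → 1  (reaches 1)
875: 875 → 138 → 74 → 65 → 61 → 37 → 58 → 89 → 145 → 42 → 20 → 4 → 16 → 37  (repeats 37)
876: 876 → 149 → 98 → 145 → 42 → 20 → 4 → 16 → 37 → 58 → 89 → 145  (repeats 145)
happy: 874

1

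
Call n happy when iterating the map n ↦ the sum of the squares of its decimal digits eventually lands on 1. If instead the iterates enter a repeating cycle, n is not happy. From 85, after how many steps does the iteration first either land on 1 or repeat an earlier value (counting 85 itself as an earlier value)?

85 → 8² + 5² = 89
89 → 8² + 9² = 145
145 → 1² + 4² + 5² = 42
42 → 4² + 2² = 20
20 → 2² + 0² = 4
4 → 4² = 16
16 → 1² + 6² = 37
37 → 3² + 7² = 58
58 → 5² + 8² = 89  — 89 repeats.
That took 9 steps.

9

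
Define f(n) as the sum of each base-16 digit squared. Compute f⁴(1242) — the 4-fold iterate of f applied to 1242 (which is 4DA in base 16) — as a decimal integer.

1242 = (4,13,10)_16 → 4² + 13² + 10² = 16 + 169 + 100 = 285
285 = (1,1,13)_16 → 1² + 1² + 13² = 1 + 1 + 169 = 171
171 = (10,11)_16 → 10² + 11² = 100 + 121 = 221
221 = (13,13)_16 → 13² + 13² = 169 + 169 = 338

338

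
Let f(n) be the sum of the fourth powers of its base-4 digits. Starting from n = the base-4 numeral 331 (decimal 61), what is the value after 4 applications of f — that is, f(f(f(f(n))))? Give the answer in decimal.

61 = (3,3,1)_4 → 3⁴ + 3⁴ + 1⁴ = 81 + 81 + 1 = 163
163 = (2,2,0,3)_4 → 2⁴ + 2⁴ + 0⁴ + 3⁴ = 16 + 16 + 0 + 81 = 113
113 = (1,3,0,1)_4 → 1⁴ + 3⁴ + 0⁴ + 1⁴ = 1 + 81 + 0 + 1 = 83
83 = (1,1,0,3)_4 → 1⁴ + 1⁴ + 0⁴ + 3⁴ = 1 + 1 + 0 + 81 = 83

83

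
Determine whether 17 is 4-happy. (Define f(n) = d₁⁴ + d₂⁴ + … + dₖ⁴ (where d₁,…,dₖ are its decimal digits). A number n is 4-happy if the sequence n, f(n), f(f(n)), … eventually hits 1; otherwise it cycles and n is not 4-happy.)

17 → 1⁴ + 7⁴ = 2402
2402 → 2⁴ + 4⁴ + 0⁴ + 2⁴ = 288
288 → 2⁴ + 8⁴ + 8⁴ = 8208
8208 → 8⁴ + 2⁴ + 0⁴ + 8⁴ = 8208  — 8208 already seen; the sequence cycles without reaching 1.

not 4-happy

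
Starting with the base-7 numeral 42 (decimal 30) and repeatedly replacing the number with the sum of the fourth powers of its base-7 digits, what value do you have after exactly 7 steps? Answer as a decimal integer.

1938

30 = (4,2)_7 → 272
272 = (5,3,6)_7 → 2002
2002 = (5,5,6,0)_7 → 2546
2546 = (1,0,2,6,5)_7 → 1938
1938 = (5,4,3,6)_7 → 2258
2258 = (6,4,0,4)_7 → 1808
1808 = (5,1,6,2)_7 → 1938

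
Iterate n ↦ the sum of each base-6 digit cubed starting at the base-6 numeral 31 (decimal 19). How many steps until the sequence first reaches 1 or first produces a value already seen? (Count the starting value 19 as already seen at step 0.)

6

19 = (3,1)_6 → 28
28 = (4,4)_6 → 128
128 = (3,3,2)_6 → 62
62 = (1,4,2)_6 → 73
73 = (2,0,1)_6 → 9
9 = (1,3)_6 → 28  — 28 repeats.
That took 6 steps.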